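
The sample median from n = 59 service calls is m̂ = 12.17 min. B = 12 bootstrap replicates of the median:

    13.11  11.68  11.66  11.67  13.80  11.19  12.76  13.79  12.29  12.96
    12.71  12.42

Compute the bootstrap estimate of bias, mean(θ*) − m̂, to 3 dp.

bias = +0.333

mean(θ*) = (13.11 + 11.68 + 11.66 + 11.67 + 13.80 + 11.19 + 12.76 + 13.79 + 12.29 + 12.96 + 12.71 + 12.42) / 12 = 12.5033
bias = 12.5033 − 12.17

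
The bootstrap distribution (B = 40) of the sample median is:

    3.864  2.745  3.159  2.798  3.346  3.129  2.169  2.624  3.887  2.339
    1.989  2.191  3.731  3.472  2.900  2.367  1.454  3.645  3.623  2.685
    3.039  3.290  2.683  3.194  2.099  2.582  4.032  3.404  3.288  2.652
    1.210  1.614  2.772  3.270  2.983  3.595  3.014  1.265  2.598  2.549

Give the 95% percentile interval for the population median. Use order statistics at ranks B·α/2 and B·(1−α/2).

(1.210, 3.887)

Sorted replicates: 1.210, 1.265, 1.454, 1.614, 1.989, 2.099, 2.169, 2.191, 2.339, 2.367, 2.549, 2.582, 2.598, 2.624, 2.652, 2.683, 2.685, 2.745, 2.772, 2.798, 2.900, 2.983, 3.014, 3.039, 3.129, 3.159, 3.194, 3.270, 3.288, 3.290, 3.346, 3.404, 3.472, 3.595, 3.623, 3.645, 3.731, 3.864, 3.887, 4.032
α = 0.05; lower rank = 40 × 0.025 = 1; upper rank = 40 × 0.975 = 39.
The 1st smallest replicate is 1.210; the 39th is 3.887.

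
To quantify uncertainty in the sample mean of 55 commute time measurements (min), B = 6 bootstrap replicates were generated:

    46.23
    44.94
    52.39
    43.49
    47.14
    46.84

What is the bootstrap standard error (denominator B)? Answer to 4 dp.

SE* = 2.7718

Bootstrap SE is the standard deviation of the 6 replicate means.
Mean of replicates: (46.23 + 44.94 + 52.39 + 43.49 + 47.14 + 46.84) / 6 = 281.03000 / 6 = 46.83833
Sum of squared deviations: (−0.60833)² + (−1.89833)² + (+5.55167)² + (−3.34833)² + (+0.30167)² + (+0.00167)² = 46.09708
Variance = 46.09708 / 6 = 7.68285
SE* = √7.68285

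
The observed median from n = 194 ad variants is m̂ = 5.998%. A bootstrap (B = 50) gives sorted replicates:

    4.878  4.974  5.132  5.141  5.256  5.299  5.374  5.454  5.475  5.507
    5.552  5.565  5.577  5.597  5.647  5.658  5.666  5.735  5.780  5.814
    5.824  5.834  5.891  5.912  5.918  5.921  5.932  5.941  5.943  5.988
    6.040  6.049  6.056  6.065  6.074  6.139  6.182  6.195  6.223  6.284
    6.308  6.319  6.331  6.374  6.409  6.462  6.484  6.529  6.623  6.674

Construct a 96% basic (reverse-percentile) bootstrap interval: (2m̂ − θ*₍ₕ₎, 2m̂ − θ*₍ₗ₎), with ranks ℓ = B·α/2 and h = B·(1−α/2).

Percentile endpoints at ranks 1 and 49: θ*₍1₎ = 4.878, θ*₍49₎ = 6.623.
Basic interval reflects these around m̂:
  lower = 2 × 5.998 − 6.623 = 5.373
  upper = 2 × 5.998 − 4.878 = 7.118

(5.373, 7.118)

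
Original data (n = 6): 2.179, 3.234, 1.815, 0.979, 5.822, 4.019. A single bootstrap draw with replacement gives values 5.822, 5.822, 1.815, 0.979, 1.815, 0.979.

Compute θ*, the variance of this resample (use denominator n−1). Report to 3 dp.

θ* = 5.361

Mean = 2.8720; sum of squared deviations = 26.8064
s² = 26.8064 / 5 = 5.3613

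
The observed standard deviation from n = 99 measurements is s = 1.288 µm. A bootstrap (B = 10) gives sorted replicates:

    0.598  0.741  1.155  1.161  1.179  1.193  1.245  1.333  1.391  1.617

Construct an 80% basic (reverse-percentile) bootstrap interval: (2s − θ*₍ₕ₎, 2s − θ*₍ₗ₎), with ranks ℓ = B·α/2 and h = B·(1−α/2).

(1.185, 1.978)

Percentile endpoints at ranks 1 and 9: θ*₍1₎ = 0.598, θ*₍9₎ = 1.391.
Basic interval reflects these around s:
  lower = 2 × 1.288 − 1.391 = 1.185
  upper = 2 × 1.288 − 0.598 = 1.978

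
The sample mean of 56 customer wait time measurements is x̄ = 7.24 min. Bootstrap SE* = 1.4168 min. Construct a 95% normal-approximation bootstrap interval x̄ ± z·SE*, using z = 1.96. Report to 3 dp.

(4.463, 10.017)

Margin = 1.96 × 1.4168 = 2.7769
Interval: 7.24 ± 2.7769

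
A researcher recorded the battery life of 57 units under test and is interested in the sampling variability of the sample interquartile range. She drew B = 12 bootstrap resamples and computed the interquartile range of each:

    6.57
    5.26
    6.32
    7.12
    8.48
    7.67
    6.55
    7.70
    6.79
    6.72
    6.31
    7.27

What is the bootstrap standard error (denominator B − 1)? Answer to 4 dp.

Bootstrap SE is the standard deviation of the 12 replicate interquartile ranges.
Mean of replicates: (6.57 + 5.26 + 6.32 + 7.12 + 8.48 + 7.67 + 6.55 + 7.70 + 6.79 + 6.72 + 6.31 + 7.27) / 12 = 82.76000 / 12 = 6.89667
Sum of squared deviations: (−0.32667)² + (−1.63667)² + (−0.57667)² + (+0.22333)² + (+1.58333)² + (+0.77333)² + (−0.34667)² + (+0.80333)² + (−0.10667)² + (−0.17667)² + (−0.58667)² + (+0.37333)² = 7.56447
Variance = 7.56447 / 11 = 0.68768
SE* = √0.68768

SE* = 0.8293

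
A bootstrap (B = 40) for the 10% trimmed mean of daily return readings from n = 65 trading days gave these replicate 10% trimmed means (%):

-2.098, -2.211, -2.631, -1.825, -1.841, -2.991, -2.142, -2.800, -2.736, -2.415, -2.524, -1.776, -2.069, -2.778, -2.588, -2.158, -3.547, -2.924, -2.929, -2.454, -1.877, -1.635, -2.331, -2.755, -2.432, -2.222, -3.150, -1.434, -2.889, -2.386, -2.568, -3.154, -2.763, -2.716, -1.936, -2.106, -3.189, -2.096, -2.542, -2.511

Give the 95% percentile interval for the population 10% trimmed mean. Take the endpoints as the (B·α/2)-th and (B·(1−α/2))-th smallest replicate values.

(-3.547, -1.635)

Sorted replicates: -3.547, -3.189, -3.154, -3.150, -2.991, -2.929, -2.924, -2.889, -2.800, -2.778, -2.763, -2.755, -2.736, -2.716, -2.631, -2.588, -2.568, -2.542, -2.524, -2.511, -2.454, -2.432, -2.415, -2.386, -2.331, -2.222, -2.211, -2.158, -2.142, -2.106, -2.098, -2.096, -2.069, -1.936, -1.877, -1.841, -1.825, -1.776, -1.635, -1.434
α = 0.05; lower rank = 40 × 0.025 = 1; upper rank = 40 × 0.975 = 39.
The 1st smallest replicate is -3.547; the 39th is -1.635.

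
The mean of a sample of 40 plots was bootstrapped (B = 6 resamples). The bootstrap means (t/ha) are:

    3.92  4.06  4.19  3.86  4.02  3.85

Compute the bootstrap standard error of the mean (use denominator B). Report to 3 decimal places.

SE* = 0.120

Bootstrap SE is the standard deviation of the 6 replicate means.
Mean of replicates: (3.92 + 4.06 + 4.19 + 3.86 + 4.02 + 3.85) / 6 = 23.9000 / 6 = 3.9833
Sum of squared deviations: (−0.0633)² + (+0.0767)² + (+0.2067)² + (−0.1233)² + (+0.0367)² + (−0.1333)² = 0.0869
Variance = 0.0869 / 6 = 0.0145
SE* = √0.0145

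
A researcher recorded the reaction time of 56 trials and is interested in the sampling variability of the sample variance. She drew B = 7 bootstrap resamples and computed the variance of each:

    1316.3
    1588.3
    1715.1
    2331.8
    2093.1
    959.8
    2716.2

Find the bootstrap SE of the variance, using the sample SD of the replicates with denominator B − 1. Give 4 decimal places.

SE* = 605.2534

Bootstrap SE is the standard deviation of the 7 replicate variances.
Mean of replicates: (1316.3 + 1588.3 + 1715.1 + 2331.8 + 2093.1 + 959.8 + 2716.2) / 7 = 12720.60000 / 7 = 1817.22857
Sum of squared deviations: (−500.92857)² + (−228.92857)² + (−102.12857)² + (+514.57143)² + (+275.87143)² + (−857.42857)² + (+898.97143)² = 2197990.15429
Variance = 2197990.15429 / 6 = 366331.69238
SE* = √366331.69238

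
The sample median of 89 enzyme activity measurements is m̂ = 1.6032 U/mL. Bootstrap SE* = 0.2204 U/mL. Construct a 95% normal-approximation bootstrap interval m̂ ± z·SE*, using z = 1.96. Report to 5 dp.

Margin = 1.96 × 0.2204 = 0.431984
Interval: 1.6032 ± 0.431984

(1.17122, 2.03518)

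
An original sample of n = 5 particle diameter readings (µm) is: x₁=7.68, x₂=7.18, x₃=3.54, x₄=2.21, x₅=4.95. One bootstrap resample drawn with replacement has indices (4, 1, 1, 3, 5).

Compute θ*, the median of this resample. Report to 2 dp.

Resample values: 2.21, 7.68, 7.68, 3.54, 4.95.
Sorted: 2.21, 3.54, 4.95, 7.68, 7.68
Median = middle value = 4.95

θ* = 4.95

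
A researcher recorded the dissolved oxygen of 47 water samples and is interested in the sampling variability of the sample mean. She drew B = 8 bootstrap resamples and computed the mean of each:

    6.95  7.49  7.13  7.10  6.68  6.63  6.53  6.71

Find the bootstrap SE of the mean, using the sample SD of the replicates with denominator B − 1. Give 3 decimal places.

SE* = 0.325

Bootstrap SE is the standard deviation of the 8 replicate means.
Mean of replicates: (6.95 + 7.49 + 7.13 + 7.10 + 6.68 + 6.63 + 6.53 + 6.71) / 8 = 55.2200 / 8 = 6.9025
Sum of squared deviations: (+0.0475)² + (+0.5875)² + (+0.2275)² + (+0.1975)² + (−0.2225)² + (−0.2725)² + (−0.3725)² + (−0.1925)² = 0.7378
Variance = 0.7378 / 7 = 0.1054
SE* = √0.1054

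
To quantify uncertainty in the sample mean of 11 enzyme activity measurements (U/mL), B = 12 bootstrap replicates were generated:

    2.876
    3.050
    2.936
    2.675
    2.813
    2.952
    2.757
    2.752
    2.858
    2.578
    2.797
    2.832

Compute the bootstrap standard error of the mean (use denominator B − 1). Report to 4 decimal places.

SE* = 0.1269

Bootstrap SE is the standard deviation of the 12 replicate means.
Mean of replicates: (2.876 + 3.050 + 2.936 + 2.675 + 2.813 + 2.952 + 2.757 + 2.752 + 2.858 + 2.578 + 2.797 + 2.832) / 12 = 33.87600 / 12 = 2.82300
Sum of squared deviations: (+0.05300)² + (+0.22700)² + (+0.11300)² + (−0.14800)² + (−0.01000)² + (+0.12900)² + (−0.06600)² + (−0.07100)² + (+0.03500)² + (−0.24500)² + (−0.02600)² + (+0.00900)² = 0.17716
Variance = 0.17716 / 11 = 0.01611
SE* = √0.01611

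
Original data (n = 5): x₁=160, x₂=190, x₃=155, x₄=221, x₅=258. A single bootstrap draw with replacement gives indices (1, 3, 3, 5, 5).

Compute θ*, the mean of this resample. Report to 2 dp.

θ* = 197.20

Resample values: 160, 155, 155, 258, 258.
Mean = (160 + 155 + 155 + 258 + 258) / 5 = 986.0 / 5 = 197.20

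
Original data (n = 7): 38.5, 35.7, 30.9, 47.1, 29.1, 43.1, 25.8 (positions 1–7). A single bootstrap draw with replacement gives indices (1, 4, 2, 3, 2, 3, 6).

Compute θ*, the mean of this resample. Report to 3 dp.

θ* = 37.414

Resample values: 38.5, 47.1, 35.7, 30.9, 35.7, 30.9, 43.1.
Mean = (38.5 + 47.1 + 35.7 + 30.9 + 35.7 + 30.9 + 43.1) / 7 = 261.90 / 7 = 37.414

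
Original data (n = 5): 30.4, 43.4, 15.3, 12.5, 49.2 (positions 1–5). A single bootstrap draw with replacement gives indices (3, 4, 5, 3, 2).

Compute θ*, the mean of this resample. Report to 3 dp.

θ* = 27.140

Resample values: 15.3, 12.5, 49.2, 15.3, 43.4.
Mean = (15.3 + 12.5 + 49.2 + 15.3 + 43.4) / 5 = 135.70 / 5 = 27.140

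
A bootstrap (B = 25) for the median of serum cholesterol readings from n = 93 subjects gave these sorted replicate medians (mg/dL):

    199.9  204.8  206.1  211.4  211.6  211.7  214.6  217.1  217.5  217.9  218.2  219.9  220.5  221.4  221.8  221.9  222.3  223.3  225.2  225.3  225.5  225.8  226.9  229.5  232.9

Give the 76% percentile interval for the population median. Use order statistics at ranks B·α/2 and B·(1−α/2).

(206.1, 225.8)

α = 0.24; lower rank = 25 × 0.120 = 3; upper rank = 25 × 0.880 = 22.
The 3rd smallest replicate is 206.1; the 22nd is 225.8.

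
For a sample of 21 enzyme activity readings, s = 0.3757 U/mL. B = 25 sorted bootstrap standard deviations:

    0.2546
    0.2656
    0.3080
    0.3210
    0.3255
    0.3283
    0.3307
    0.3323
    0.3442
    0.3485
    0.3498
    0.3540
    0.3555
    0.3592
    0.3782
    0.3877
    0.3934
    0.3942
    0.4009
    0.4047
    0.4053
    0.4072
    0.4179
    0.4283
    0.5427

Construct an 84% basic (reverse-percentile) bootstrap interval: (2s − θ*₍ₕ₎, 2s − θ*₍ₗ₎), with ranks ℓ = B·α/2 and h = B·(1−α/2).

Percentile endpoints at ranks 2 and 23: θ*₍2₎ = 0.2656, θ*₍23₎ = 0.4179.
Basic interval reflects these around s:
  lower = 2 × 0.3757 − 0.4179 = 0.3335
  upper = 2 × 0.3757 − 0.2656 = 0.4858

(0.3335, 0.4858)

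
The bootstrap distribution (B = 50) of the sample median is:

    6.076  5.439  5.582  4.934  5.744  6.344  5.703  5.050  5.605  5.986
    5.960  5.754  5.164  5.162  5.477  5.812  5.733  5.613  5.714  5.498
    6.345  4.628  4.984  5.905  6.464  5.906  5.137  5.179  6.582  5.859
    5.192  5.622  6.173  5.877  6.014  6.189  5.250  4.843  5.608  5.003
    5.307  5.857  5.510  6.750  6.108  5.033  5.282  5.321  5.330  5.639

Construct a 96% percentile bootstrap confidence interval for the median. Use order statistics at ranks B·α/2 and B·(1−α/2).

(4.628, 6.582)

Sorted replicates: 4.628, 4.843, 4.934, 4.984, 5.003, 5.033, 5.050, 5.137, 5.162, 5.164, 5.179, 5.192, 5.250, 5.282, 5.307, 5.321, 5.330, 5.439, 5.477, 5.498, 5.510, 5.582, 5.605, 5.608, 5.613, 5.622, 5.639, 5.703, 5.714, 5.733, 5.744, 5.754, 5.812, 5.857, 5.859, 5.877, 5.905, 5.906, 5.960, 5.986, 6.014, 6.076, 6.108, 6.173, 6.189, 6.344, 6.345, 6.464, 6.582, 6.750
α = 0.04; lower rank = 50 × 0.020 = 1; upper rank = 50 × 0.980 = 49.
The 1st smallest replicate is 4.628; the 49th is 6.582.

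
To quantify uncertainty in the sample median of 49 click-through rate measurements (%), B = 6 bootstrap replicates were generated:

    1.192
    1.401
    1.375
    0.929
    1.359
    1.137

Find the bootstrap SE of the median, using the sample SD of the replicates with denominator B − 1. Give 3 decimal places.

SE* = 0.183

Bootstrap SE is the standard deviation of the 6 replicate medians.
Mean of replicates: (1.192 + 1.401 + 1.375 + 0.929 + 1.359 + 1.137) / 6 = 7.3930 / 6 = 1.2322
Sum of squared deviations: (−0.0402)² + (+0.1688)² + (+0.1428)² + (−0.3032)² + (+0.1268)² + (−0.0952)² = 0.1676
Variance = 0.1676 / 5 = 0.0335
SE* = √0.0335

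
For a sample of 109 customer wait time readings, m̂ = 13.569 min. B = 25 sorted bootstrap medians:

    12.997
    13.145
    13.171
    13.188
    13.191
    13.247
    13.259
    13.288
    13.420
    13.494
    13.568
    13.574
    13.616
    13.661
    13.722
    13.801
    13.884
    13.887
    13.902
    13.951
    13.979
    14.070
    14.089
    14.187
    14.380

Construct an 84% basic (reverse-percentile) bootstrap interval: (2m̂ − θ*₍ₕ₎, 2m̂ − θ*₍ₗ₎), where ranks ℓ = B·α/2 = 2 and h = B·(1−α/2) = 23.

(13.049, 13.993)

Percentile endpoints at ranks 2 and 23: θ*₍2₎ = 13.145, θ*₍23₎ = 14.089.
Basic interval reflects these around m̂:
  lower = 2 × 13.569 − 14.089 = 13.049
  upper = 2 × 13.569 − 13.145 = 13.993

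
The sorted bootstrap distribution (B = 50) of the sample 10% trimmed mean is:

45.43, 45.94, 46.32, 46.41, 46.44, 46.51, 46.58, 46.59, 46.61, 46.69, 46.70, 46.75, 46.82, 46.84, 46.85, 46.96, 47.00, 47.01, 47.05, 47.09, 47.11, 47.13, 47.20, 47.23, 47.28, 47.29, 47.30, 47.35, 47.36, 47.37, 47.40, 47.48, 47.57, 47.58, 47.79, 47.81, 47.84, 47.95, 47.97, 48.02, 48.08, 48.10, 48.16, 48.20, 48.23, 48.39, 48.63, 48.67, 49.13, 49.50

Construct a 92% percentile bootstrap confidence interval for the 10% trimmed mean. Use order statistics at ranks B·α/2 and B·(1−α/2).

α = 0.08; lower rank = 50 × 0.040 = 2; upper rank = 50 × 0.960 = 48.
The 2nd smallest replicate is 45.94; the 48th is 48.67.

(45.94, 48.67)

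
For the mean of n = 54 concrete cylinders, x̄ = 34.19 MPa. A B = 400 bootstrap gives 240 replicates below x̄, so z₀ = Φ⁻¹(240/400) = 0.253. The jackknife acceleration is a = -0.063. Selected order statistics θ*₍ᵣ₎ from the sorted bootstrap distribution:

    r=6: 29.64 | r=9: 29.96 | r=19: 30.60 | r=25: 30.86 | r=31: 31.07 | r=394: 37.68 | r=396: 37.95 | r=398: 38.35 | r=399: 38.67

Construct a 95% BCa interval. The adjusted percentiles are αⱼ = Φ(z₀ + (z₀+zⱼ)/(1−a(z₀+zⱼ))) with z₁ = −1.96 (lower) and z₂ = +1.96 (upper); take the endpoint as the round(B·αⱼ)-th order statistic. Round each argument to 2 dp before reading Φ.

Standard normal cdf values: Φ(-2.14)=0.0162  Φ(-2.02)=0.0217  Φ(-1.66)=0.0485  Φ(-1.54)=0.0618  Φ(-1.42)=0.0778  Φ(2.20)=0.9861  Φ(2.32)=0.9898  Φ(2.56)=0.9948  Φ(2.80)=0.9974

Lower: z₀ + z₁ = 0.253 + (-1.960) = -1.707; 1 − a(z₀+z₁) = 1 − (-0.063)(-1.707) = 0.8925; argument = 0.253 + (-1.707)/0.8925 = -1.6597 → -1.66.
α₁ = Φ(-1.66) = 0.0485; rank = round(400 × 0.0485) = 19; θ*₍19₎ = 30.60.
Upper: z₀ + z₂ = 2.213; 1 − a(z₀+z₂) = 1.1394; argument = 2.1952 → 2.20; α₂ = 0.9861; rank = 394; θ*₍394₎ = 37.68.

(30.60, 37.68)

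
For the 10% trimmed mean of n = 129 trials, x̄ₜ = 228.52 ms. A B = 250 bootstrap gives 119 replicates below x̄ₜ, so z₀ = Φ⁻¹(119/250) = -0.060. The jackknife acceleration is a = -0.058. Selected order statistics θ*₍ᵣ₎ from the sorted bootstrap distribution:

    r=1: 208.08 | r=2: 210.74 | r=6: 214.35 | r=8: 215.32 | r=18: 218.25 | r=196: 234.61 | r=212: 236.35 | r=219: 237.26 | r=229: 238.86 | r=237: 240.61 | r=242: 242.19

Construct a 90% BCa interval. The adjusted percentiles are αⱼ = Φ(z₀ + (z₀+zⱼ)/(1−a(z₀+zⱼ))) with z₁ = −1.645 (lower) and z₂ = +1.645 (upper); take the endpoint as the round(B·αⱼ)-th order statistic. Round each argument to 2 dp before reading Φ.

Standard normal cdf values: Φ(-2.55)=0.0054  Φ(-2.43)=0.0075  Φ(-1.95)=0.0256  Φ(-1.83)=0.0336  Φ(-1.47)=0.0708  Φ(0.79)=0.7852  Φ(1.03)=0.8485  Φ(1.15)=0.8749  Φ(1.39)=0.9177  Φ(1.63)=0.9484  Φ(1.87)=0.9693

Lower: z₀ + z₁ = -0.060 + (-1.645) = -1.705; 1 − a(z₀+z₁) = 1 − (-0.058)(-1.705) = 0.9011; argument = -0.060 + (-1.705)/0.9011 = -1.9521 → -1.95.
α₁ = Φ(-1.95) = 0.0256; rank = round(250 × 0.0256) = 6; θ*₍6₎ = 214.35.
Upper: z₀ + z₂ = 1.585; 1 − a(z₀+z₂) = 1.0919; argument = 1.3916 → 1.39; α₂ = 0.9177; rank = 229; θ*₍229₎ = 238.86.

(214.35, 238.86)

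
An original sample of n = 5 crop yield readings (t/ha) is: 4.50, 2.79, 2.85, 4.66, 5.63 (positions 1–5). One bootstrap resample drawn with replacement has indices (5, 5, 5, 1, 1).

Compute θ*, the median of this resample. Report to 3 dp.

Resample values: 5.63, 5.63, 5.63, 4.50, 4.50.
Sorted: 4.50, 4.50, 5.63, 5.63, 5.63
Median = middle value = 5.630

θ* = 5.630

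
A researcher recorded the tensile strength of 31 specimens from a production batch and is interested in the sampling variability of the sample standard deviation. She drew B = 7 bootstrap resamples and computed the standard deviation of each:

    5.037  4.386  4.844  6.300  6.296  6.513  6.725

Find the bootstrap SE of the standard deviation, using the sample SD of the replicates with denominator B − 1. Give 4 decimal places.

SE* = 0.9416

Bootstrap SE is the standard deviation of the 7 replicate standard deviations.
Mean of replicates: (5.037 + 4.386 + 4.844 + 6.300 + 6.296 + 6.513 + 6.725) / 7 = 40.10100 / 7 = 5.72871
Sum of squared deviations: (−0.69171)² + (−1.34271)² + (−0.88471)² + (+0.57129)² + (+0.56729)² + (+0.78429)² + (+0.99629)² = 5.31994
Variance = 5.31994 / 6 = 0.88666
SE* = √0.88666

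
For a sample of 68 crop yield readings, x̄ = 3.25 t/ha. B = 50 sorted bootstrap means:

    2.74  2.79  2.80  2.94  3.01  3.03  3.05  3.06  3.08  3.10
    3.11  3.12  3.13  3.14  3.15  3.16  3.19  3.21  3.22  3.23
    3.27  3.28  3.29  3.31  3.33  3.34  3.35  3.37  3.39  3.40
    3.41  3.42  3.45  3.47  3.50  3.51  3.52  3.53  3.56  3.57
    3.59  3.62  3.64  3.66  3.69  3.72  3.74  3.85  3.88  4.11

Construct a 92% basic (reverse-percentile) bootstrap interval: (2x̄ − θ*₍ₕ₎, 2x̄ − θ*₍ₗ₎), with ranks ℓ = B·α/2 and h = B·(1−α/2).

Percentile endpoints at ranks 2 and 48: θ*₍2₎ = 2.79, θ*₍48₎ = 3.85.
Basic interval reflects these around x̄:
  lower = 2 × 3.25 − 3.85 = 2.65
  upper = 2 × 3.25 − 2.79 = 3.71

(2.65, 3.71)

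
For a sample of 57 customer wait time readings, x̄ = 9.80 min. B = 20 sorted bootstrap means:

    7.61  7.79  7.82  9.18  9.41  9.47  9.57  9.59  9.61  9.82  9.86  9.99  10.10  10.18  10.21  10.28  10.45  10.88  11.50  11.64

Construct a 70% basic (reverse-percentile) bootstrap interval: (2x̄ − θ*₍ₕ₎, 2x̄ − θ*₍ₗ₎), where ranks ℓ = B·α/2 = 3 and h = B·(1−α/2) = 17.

Percentile endpoints at ranks 3 and 17: θ*₍3₎ = 7.82, θ*₍17₎ = 10.45.
Basic interval reflects these around x̄:
  lower = 2 × 9.80 − 10.45 = 9.15
  upper = 2 × 9.80 − 7.82 = 11.78

(9.15, 11.78)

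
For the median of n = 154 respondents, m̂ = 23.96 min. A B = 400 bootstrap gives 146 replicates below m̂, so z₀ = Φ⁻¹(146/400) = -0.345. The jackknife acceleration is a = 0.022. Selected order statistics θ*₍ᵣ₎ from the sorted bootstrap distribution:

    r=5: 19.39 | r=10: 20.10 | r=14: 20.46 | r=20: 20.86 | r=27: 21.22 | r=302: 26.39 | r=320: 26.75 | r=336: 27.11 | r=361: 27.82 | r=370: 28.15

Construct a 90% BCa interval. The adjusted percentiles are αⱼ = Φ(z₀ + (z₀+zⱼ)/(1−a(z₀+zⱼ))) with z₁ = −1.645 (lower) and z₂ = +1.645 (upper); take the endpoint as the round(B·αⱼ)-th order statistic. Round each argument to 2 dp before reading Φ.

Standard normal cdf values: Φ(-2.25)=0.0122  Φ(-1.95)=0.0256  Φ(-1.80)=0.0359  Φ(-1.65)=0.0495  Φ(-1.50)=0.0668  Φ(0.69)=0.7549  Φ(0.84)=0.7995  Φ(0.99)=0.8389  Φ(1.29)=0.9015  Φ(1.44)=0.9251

Lower: z₀ + z₁ = -0.345 + (-1.645) = -1.990; 1 − a(z₀+z₁) = 1 − (0.022)(-1.990) = 1.0438; argument = -0.345 + (-1.990)/1.0438 = -2.2515 → -2.25.
α₁ = Φ(-2.25) = 0.0122; rank = round(400 × 0.0122) = 5; θ*₍5₎ = 19.39.
Upper: z₀ + z₂ = 1.300; 1 − a(z₀+z₂) = 0.9714; argument = 0.9933 → 0.99; α₂ = 0.8389; rank = 336; θ*₍336₎ = 27.11.

(19.39, 27.11)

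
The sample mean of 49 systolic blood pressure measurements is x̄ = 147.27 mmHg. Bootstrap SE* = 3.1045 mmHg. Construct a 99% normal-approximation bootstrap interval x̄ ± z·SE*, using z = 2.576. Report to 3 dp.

(139.273, 155.267)

Margin = 2.576 × 3.1045 = 7.9972
Interval: 147.27 ± 7.9972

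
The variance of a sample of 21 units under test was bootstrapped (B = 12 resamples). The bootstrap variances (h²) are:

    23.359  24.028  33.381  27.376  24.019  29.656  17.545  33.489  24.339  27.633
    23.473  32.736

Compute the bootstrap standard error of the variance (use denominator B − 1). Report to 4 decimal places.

SE* = 4.8849

Bootstrap SE is the standard deviation of the 12 replicate variances.
Mean of replicates: (23.359 + 24.028 + 33.381 + 27.376 + 24.019 + 29.656 + 17.545 + 33.489 + 24.339 + 27.633 + 23.473 + 32.736) / 12 = 321.03400 / 12 = 26.75283
Sum of squared deviations: (−3.39383)² + (−2.72483)² + (+6.62817)² + (+0.62317)² + (−2.73383)² + (+2.90317)² + (−9.20783)² + (+6.73617)² + (−2.41383)² + (+0.88017)² + (−3.27983)² + (+5.98317)² = 262.48298
Variance = 262.48298 / 11 = 23.86209
SE* = √23.86209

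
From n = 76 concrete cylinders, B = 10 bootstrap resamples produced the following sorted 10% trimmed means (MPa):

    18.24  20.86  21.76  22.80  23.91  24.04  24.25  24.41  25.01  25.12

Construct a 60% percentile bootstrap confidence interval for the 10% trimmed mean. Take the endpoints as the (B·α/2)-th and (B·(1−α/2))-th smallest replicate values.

(20.86, 24.41)

α = 0.40; lower rank = 10 × 0.200 = 2; upper rank = 10 × 0.800 = 8.
The 2nd smallest replicate is 20.86; the 8th is 24.41.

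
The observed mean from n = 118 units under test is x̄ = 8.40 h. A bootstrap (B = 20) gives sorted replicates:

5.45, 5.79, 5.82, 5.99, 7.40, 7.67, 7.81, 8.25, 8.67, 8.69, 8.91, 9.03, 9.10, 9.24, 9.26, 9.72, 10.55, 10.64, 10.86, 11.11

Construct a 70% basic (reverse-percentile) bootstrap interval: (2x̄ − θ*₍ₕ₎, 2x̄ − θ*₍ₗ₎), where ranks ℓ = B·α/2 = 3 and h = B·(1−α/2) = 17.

Percentile endpoints at ranks 3 and 17: θ*₍3₎ = 5.82, θ*₍17₎ = 10.55.
Basic interval reflects these around x̄:
  lower = 2 × 8.40 − 10.55 = 6.25
  upper = 2 × 8.40 − 5.82 = 10.98

(6.25, 10.98)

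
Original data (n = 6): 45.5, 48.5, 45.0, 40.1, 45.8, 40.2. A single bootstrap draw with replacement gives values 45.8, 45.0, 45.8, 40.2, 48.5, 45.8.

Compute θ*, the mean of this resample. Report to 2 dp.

Mean = (45.8 + 45.0 + 45.8 + 40.2 + 48.5 + 45.8) / 6 = 271.10 / 6 = 45.18

θ* = 45.18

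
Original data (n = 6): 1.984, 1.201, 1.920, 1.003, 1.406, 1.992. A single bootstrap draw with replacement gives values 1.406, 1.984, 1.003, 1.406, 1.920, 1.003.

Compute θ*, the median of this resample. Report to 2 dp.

Sorted: 1.003, 1.003, 1.406, 1.406, 1.920, 1.984
Median = average of the two middle values = 1.41

θ* = 1.41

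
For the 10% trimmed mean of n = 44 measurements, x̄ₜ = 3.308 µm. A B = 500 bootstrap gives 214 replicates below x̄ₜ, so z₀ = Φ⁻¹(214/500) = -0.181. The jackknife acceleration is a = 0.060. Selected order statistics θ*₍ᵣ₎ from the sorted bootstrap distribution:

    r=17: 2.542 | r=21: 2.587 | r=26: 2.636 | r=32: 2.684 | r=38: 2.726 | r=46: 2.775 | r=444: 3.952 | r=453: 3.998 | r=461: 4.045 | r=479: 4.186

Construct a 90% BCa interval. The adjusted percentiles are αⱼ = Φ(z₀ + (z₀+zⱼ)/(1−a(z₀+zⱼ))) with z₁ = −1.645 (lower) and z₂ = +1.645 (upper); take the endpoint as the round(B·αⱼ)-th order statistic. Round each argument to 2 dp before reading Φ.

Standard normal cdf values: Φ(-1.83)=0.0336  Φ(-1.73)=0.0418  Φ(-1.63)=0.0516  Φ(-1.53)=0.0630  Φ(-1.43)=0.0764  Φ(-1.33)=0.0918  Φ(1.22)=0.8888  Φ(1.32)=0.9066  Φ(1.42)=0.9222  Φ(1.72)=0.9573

(2.542, 4.045)

Lower: z₀ + z₁ = -0.181 + (-1.645) = -1.826; 1 − a(z₀+z₁) = 1 − (0.060)(-1.826) = 1.1096; argument = -0.181 + (-1.826)/1.1096 = -1.8267 → -1.83.
α₁ = Φ(-1.83) = 0.0336; rank = round(500 × 0.0336) = 17; θ*₍17₎ = 2.542.
Upper: z₀ + z₂ = 1.464; 1 − a(z₀+z₂) = 0.9122; argument = 1.4240 → 1.42; α₂ = 0.9222; rank = 461; θ*₍461₎ = 4.045.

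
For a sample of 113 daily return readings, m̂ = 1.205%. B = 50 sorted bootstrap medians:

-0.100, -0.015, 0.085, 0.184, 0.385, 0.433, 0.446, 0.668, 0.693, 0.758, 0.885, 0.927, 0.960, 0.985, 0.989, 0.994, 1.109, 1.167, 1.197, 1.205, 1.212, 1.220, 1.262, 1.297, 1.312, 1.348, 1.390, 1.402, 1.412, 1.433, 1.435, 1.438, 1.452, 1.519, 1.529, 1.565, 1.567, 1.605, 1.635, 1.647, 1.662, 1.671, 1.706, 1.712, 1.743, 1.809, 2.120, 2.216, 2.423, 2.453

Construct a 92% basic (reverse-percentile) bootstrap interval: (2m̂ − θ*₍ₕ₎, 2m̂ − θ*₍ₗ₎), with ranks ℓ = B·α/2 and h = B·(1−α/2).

(0.194, 2.425)

Percentile endpoints at ranks 2 and 48: θ*₍2₎ = -0.015, θ*₍48₎ = 2.216.
Basic interval reflects these around m̂:
  lower = 2 × 1.205 − 2.216 = 0.194
  upper = 2 × 1.205 − -0.015 = 2.425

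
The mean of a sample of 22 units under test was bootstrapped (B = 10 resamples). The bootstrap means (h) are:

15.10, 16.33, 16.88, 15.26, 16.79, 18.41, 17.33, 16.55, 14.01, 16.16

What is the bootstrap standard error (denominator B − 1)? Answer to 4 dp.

SE* = 1.2443

Bootstrap SE is the standard deviation of the 10 replicate means.
Mean of replicates: (15.10 + 16.33 + 16.88 + 15.26 + 16.79 + 18.41 + 17.33 + 16.55 + 14.01 + 16.16) / 10 = 162.82000 / 10 = 16.28200
Sum of squared deviations: (−1.18200)² + (+0.04800)² + (+0.59800)² + (−1.02200)² + (+0.50800)² + (+2.12800)² + (+1.04800)² + (+0.26800)² + (−2.27200)² + (−0.12200)² = 13.93496
Variance = 13.93496 / 9 = 1.54833
SE* = √1.54833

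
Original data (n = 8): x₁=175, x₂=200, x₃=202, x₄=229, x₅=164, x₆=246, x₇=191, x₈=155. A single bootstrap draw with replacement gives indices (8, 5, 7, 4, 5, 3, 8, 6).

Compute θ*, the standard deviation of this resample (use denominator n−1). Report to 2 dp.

Resample values: 155, 164, 191, 229, 164, 202, 155, 246.
Mean = 188.2500; sum of squared deviations = 8579.5000
s² = 8579.5000 / 7 = 1225.6429
s = √1225.6429 = 35.01

θ* = 35.01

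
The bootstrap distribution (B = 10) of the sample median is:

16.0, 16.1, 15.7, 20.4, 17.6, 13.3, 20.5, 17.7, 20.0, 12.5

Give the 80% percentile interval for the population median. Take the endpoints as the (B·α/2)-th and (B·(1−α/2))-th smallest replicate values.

Sorted replicates: 12.5, 13.3, 15.7, 16.0, 16.1, 17.6, 17.7, 20.0, 20.4, 20.5
α = 0.20; lower rank = 10 × 0.100 = 1; upper rank = 10 × 0.900 = 9.
The 1st smallest replicate is 12.5; the 9th is 20.4.

(12.5, 20.4)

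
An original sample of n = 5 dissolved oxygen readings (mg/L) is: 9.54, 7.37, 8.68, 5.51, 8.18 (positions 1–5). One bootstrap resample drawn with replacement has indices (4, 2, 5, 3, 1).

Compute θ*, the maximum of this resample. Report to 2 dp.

θ* = 9.54

Resample values: 5.51, 7.37, 8.18, 8.68, 9.54.
Maximum = 9.54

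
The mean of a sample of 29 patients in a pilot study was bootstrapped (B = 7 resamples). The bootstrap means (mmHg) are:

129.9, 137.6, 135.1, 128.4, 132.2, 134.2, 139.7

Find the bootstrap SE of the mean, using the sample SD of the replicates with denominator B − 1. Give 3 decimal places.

Bootstrap SE is the standard deviation of the 7 replicate means.
Mean of replicates: (129.9 + 137.6 + 135.1 + 128.4 + 132.2 + 134.2 + 139.7) / 7 = 937.1000 / 7 = 133.8714
Sum of squared deviations: (−3.9714)² + (+3.7286)² + (+1.2286)² + (−5.4714)² + (−1.6714)² + (+0.3286)² + (+5.8286)² = 97.9943
Variance = 97.9943 / 6 = 16.3324
SE* = √16.3324

SE* = 4.041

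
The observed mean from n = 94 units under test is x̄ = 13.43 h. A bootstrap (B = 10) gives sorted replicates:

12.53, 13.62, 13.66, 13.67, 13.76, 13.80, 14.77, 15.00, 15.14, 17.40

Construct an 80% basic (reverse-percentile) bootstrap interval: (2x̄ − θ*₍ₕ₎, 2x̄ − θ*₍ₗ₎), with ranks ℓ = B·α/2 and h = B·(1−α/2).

Percentile endpoints at ranks 1 and 9: θ*₍1₎ = 12.53, θ*₍9₎ = 15.14.
Basic interval reflects these around x̄:
  lower = 2 × 13.43 − 15.14 = 11.72
  upper = 2 × 13.43 − 12.53 = 14.33

(11.72, 14.33)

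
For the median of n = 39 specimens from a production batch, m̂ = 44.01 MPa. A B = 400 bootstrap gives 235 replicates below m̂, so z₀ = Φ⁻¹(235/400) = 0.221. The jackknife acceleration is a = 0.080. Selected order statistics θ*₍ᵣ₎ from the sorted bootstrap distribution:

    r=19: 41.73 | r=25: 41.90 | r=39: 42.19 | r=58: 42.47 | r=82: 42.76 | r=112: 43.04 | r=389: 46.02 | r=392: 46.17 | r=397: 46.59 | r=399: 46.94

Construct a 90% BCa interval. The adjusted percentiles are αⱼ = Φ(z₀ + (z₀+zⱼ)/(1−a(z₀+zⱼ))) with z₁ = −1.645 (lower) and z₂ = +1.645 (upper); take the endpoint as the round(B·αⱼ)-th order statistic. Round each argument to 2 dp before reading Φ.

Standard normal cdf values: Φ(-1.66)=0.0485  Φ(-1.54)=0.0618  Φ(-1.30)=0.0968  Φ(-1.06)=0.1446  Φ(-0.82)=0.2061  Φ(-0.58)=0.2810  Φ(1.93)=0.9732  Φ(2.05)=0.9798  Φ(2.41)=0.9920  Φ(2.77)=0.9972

(42.47, 46.59)

Lower: z₀ + z₁ = 0.221 + (-1.645) = -1.424; 1 − a(z₀+z₁) = 1 − (0.080)(-1.424) = 1.1139; argument = 0.221 + (-1.424)/1.1139 = -1.0574 → -1.06.
α₁ = Φ(-1.06) = 0.1446; rank = round(400 × 0.1446) = 58; θ*₍58₎ = 42.47.
Upper: z₀ + z₂ = 1.866; 1 − a(z₀+z₂) = 0.8507; argument = 2.4144 → 2.41; α₂ = 0.9920; rank = 397; θ*₍397₎ = 46.59.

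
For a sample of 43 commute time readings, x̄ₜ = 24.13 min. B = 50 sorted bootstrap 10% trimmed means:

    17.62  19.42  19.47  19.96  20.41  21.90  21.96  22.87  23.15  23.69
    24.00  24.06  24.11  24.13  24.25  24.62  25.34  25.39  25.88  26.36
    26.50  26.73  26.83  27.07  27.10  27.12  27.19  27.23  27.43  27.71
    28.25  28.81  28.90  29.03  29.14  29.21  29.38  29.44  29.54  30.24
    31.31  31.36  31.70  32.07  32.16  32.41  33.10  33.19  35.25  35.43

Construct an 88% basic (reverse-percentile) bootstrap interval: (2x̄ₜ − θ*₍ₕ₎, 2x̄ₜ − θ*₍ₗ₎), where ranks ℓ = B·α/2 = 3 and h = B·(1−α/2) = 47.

(15.16, 28.79)

Percentile endpoints at ranks 3 and 47: θ*₍3₎ = 19.47, θ*₍47₎ = 33.10.
Basic interval reflects these around x̄ₜ:
  lower = 2 × 24.13 − 33.10 = 15.16
  upper = 2 × 24.13 − 19.47 = 28.79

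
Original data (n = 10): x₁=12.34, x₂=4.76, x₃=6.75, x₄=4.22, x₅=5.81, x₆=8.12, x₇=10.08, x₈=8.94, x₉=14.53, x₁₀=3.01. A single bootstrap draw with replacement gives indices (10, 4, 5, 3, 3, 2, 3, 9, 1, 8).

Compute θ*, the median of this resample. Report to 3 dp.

Resample values: 3.01, 4.22, 5.81, 6.75, 6.75, 4.76, 6.75, 14.53, 12.34, 8.94.
Sorted: 3.01, 4.22, 4.76, 5.81, 6.75, 6.75, 6.75, 8.94, 12.34, 14.53
Median = average of the two middle values = 6.750

θ* = 6.750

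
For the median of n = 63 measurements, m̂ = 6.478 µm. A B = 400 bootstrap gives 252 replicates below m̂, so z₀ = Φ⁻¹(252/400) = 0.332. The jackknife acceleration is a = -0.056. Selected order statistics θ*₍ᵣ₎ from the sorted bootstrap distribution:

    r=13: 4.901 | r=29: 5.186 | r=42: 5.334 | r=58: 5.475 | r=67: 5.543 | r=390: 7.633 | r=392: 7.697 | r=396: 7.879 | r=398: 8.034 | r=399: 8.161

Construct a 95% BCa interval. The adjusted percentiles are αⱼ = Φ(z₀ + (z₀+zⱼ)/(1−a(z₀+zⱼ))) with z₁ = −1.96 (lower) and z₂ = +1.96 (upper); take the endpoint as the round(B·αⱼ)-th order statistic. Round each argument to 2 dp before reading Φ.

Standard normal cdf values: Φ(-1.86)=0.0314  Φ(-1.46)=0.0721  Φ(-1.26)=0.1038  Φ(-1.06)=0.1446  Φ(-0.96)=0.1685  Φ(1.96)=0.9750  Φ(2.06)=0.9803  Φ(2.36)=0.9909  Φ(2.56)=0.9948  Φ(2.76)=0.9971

Lower: z₀ + z₁ = 0.332 + (-1.960) = -1.628; 1 − a(z₀+z₁) = 1 − (-0.056)(-1.628) = 0.9088; argument = 0.332 + (-1.628)/0.9088 = -1.4593 → -1.46.
α₁ = Φ(-1.46) = 0.0721; rank = round(400 × 0.0721) = 29; θ*₍29₎ = 5.186.
Upper: z₀ + z₂ = 2.292; 1 − a(z₀+z₂) = 1.1284; argument = 2.3633 → 2.36; α₂ = 0.9909; rank = 396; θ*₍396₎ = 7.879.

(5.186, 7.879)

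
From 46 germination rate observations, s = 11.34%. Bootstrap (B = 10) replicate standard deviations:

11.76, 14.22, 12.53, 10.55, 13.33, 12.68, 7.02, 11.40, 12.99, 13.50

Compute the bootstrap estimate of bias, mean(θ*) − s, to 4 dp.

mean(θ*) = (11.76 + 14.22 + 12.53 + 10.55 + 13.33 + 12.68 + 7.02 + 11.40 + 12.99 + 13.50) / 10 = 11.99800
bias = 11.99800 − 11.34

bias = +0.6580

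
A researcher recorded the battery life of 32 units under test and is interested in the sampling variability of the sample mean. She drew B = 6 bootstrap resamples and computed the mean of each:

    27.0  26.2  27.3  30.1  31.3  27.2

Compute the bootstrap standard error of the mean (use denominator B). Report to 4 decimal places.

Bootstrap SE is the standard deviation of the 6 replicate means.
Mean of replicates: (27.0 + 26.2 + 27.3 + 30.1 + 31.3 + 27.2) / 6 = 169.10000 / 6 = 28.18333
Sum of squared deviations: (−1.18333)² + (−1.98333)² + (−0.88333)² + (+1.91667)² + (+3.11667)² + (−0.98333)² = 20.46833
Variance = 20.46833 / 6 = 3.41139
SE* = √3.41139

SE* = 1.8470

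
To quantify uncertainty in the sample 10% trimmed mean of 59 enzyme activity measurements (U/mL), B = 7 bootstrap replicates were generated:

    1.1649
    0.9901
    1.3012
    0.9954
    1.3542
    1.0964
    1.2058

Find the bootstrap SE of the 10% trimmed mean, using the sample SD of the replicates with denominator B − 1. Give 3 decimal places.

SE* = 0.141

Bootstrap SE is the standard deviation of the 7 replicate 10% trimmed means.
Mean of replicates: (1.1649 + 0.9901 + 1.3012 + 0.9954 + 1.3542 + 1.0964 + 1.2058) / 7 = 8.10800 / 7 = 1.15829
Sum of squared deviations: (+0.00661)² + (−0.16819)² + (+0.14291)² + (−0.16289)² + (+0.19591)² + (−0.06189)² + (+0.04751)² = 0.11976
Variance = 0.11976 / 6 = 0.01996
SE* = √0.01996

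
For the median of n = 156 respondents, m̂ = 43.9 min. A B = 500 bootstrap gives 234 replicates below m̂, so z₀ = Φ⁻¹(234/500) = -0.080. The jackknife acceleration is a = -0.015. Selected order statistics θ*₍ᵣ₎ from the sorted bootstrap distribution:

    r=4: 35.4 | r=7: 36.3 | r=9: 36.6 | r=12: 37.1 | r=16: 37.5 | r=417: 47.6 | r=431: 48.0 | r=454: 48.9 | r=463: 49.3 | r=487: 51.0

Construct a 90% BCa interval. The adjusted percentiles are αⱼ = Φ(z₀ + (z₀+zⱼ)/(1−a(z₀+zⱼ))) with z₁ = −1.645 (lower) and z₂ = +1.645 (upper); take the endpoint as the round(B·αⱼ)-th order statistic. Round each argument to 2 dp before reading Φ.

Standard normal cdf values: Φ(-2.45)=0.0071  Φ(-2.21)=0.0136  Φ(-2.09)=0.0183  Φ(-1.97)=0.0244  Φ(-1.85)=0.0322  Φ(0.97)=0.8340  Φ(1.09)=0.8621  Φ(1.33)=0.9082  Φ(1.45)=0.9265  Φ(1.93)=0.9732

Lower: z₀ + z₁ = -0.080 + (-1.645) = -1.725; 1 − a(z₀+z₁) = 1 − (-0.015)(-1.725) = 0.9741; argument = -0.080 + (-1.725)/0.9741 = -1.8508 → -1.85.
α₁ = Φ(-1.85) = 0.0322; rank = round(500 × 0.0322) = 16; θ*₍16₎ = 37.5.
Upper: z₀ + z₂ = 1.565; 1 − a(z₀+z₂) = 1.0235; argument = 1.4491 → 1.45; α₂ = 0.9265; rank = 463; θ*₍463₎ = 49.3.

(37.5, 49.3)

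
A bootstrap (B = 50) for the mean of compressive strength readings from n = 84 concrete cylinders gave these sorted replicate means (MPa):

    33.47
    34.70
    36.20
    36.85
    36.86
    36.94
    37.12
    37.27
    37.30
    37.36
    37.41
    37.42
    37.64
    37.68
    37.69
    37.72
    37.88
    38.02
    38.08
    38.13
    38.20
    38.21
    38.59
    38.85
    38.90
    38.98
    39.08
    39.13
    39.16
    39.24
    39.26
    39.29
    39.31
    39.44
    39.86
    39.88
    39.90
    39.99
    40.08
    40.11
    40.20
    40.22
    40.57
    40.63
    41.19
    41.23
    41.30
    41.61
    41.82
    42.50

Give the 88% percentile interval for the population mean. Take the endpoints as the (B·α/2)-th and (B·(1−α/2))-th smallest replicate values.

α = 0.12; lower rank = 50 × 0.060 = 3; upper rank = 50 × 0.940 = 47.
The 3rd smallest replicate is 36.20; the 47th is 41.30.

(36.20, 41.30)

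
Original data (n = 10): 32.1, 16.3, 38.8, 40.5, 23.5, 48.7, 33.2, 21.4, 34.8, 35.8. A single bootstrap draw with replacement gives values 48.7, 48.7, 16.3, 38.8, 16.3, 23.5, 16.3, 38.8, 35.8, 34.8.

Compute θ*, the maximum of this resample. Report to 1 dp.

θ* = 48.7

Maximum = 48.7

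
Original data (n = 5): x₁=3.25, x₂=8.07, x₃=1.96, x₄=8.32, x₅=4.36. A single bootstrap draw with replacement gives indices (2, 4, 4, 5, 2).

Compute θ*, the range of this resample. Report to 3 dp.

Resample values: 8.07, 8.32, 8.32, 4.36, 8.07.
Range = 8.32 − 4.36 = 3.960

θ* = 3.960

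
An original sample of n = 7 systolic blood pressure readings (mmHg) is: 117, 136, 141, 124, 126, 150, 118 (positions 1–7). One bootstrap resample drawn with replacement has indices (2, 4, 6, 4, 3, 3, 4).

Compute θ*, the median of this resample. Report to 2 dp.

Resample values: 136, 124, 150, 124, 141, 141, 124.
Sorted: 124, 124, 124, 136, 141, 141, 150
Median = middle value = 136.00

θ* = 136.00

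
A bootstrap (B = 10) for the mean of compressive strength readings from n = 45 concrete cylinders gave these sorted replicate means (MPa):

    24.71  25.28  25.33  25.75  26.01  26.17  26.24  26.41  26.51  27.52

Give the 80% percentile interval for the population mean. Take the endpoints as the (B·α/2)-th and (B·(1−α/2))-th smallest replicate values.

(24.71, 26.51)

α = 0.20; lower rank = 10 × 0.100 = 1; upper rank = 10 × 0.900 = 9.
The 1st smallest replicate is 24.71; the 9th is 26.51.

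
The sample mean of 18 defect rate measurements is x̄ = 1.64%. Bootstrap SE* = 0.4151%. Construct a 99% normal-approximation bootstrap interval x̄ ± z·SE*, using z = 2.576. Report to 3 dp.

(0.571, 2.709)

Margin = 2.576 × 0.4151 = 1.0693
Interval: 1.64 ± 1.0693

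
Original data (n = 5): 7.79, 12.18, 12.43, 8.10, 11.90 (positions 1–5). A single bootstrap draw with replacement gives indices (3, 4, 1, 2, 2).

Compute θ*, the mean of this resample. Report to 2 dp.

θ* = 10.54

Resample values: 12.43, 8.10, 7.79, 12.18, 12.18.
Mean = (12.43 + 8.10 + 7.79 + 12.18 + 12.18) / 5 = 52.680 / 5 = 10.54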